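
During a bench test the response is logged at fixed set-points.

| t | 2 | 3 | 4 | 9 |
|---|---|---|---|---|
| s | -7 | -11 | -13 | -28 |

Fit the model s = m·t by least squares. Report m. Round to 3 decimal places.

Forming MᵀM = [[110]] and Mᵀs = [-351]ᵀ gives MᵀM·[m]ᵀ = Mᵀs.
m = (-351)/110 = -3.19091.

m = -3.191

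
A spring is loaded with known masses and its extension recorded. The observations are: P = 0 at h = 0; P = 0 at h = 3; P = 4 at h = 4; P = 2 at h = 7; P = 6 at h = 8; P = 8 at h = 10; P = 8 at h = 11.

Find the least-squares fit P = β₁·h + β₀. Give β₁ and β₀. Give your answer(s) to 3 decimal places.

From the data, Σh·h = 359, Σh = 43, Σ1 = 7.
Right-hand side: Σh·P = 246, ΣP = 28.
So XᵀX·[β₁, β₀]ᵀ = XᵀP: [[359, 43]; [43, 7]]·[β₁, β₀]ᵀ = [246, 28]ᵀ.
det = 359·7 − 43² = 664.
β₁ = (246·7 − 43·28)/664 = 259/332; β₀ = (359·28 − 43·246)/664 = -263/332.

β₁ = 0.780, β₀ = -0.792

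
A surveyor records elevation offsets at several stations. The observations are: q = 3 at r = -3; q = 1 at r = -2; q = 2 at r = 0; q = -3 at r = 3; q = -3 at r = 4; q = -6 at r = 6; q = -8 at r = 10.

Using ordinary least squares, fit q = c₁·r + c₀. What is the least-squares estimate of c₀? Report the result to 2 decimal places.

Entries of XᵀX: Σr·r = 174, Σr = 18, Σ1 = 7.
Right-hand side: Σr·q = -148, Σq = -14.
XᵀX·[c₁, c₀]ᵀ = Xᵀq becomes [[174, 18]; [18, 7]]·[c₁, c₀]ᵀ = [-148, -14]ᵀ.
Determinant 174·7 − 18² = 894.
c₁ = ((-148)·7 − 18·(-14))/894 = -392/447; c₀ = (174·(-14) − 18·(-148))/894 = 38/149.

c₀ = 0.26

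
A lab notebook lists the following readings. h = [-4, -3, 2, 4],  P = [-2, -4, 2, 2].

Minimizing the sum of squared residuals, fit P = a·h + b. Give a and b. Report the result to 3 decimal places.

a = 0.704, b = -0.324

With design matrix A, AᵀA = [[45, -1]; [-1, 4]] and AᵀP = [32, -2]ᵀ.
Eliminating b: 4·(row 1) − (-1)·(row 2) gives 179·a = 4·32 − (-1)·(-2) = 126, so a = 126/179.
Then b = ((-2) − (-1)·(126/179))/4 = -58/179.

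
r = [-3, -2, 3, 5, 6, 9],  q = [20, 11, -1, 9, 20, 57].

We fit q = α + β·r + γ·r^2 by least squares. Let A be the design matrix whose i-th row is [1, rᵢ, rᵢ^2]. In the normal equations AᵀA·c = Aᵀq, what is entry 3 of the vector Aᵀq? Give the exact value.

Entry 3 ↔ basis r^2, so (Aᵀq)_{3} = Σᵢ (r^2)·qᵢ = (9)·(20) + (4)·(11) + (9)·(-1) + (25)·(9) + (36)·(20) + (81)·(57) = 5777.

5777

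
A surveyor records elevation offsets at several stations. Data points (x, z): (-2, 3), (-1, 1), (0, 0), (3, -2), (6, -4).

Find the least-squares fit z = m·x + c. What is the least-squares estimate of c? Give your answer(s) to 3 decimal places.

c = 0.570

Forming MᵀM = [[50, 6]; [6, 5]] and Mᵀz = [-37, -2]ᵀ gives MᵀM·[m, c]ᵀ = Mᵀz.
det = 50·5 − 6² = 214.
m = ((-37)·5 − 6·(-2))/214 = -173/214; c = (50·(-2) − 6·(-37))/214 = 61/107.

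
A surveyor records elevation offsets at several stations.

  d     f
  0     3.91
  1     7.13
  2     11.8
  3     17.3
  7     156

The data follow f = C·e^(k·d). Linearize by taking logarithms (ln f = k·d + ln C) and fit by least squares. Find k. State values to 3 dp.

k = 0.520

Let Y = ln f. Fitting Y = k·d + ln C by least squares:
Σd = 13.0000, Σ(d)² = 63.0000, Σln f = 13.6965, Σd·ln f = 50.8016.
Normal system: [[63.0000, 13.0000]; [13.0000, 5]]·[k, ln C]ᵀ = [50.8016, 13.6965]ᵀ.
Slope k = (n·Σd·ln f − Σd·Σln f)/(n·Σ(d)² − (Σd)²) = (5·50.8016 − 13.0000·13.6965)/146.0000 = 0.52023; ln C = (Σln f − k·Σd)/n = 1.38671.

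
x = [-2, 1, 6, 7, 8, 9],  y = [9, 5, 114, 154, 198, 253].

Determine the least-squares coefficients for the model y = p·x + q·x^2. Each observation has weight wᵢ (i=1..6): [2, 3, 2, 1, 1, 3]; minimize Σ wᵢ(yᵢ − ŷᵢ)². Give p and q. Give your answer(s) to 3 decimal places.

Entries of AᵀWA: Σwᵢ·x·x = 439, Σwᵢ·x·x^2 = 3461, Σwᵢ·x^2·x^2 = 28807.
And Σwᵢ·x·y = 10840, Σwᵢ·x^2·y = 89992.
Normal equations: [[439, 3461]; [3461, 28807]]·[p, q]ᵀ = [10840, 89992]ᵀ.
det = 439·28807 − 3461² = 667752.
p = (10840·28807 − 3461·89992)/667752 = 100696/83469; q = (439·89992 − 3461·10840)/667752 = 248656/83469.

p = 1.206, q = 2.979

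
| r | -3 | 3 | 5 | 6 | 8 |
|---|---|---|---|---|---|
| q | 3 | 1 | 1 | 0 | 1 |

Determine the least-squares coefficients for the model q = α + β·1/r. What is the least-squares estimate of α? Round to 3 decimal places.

α = 1.556

Compute the Gram sums: Σ1 = 5, Σ1/r = 59/120, Σ1/r·1/r = 489/1600.
Right-hand side: Σq = 6, Σ1/r·q = -41/120.
det = 5·(489/1600) − (59/120)² = 4631/3600.
α = (6·(489/1600) − (59/120)·(-41/120))/(4631/3600) = 28825/18524; β = (5·(-41/120) − (59/120)·6)/(4631/3600) = -16770/4631.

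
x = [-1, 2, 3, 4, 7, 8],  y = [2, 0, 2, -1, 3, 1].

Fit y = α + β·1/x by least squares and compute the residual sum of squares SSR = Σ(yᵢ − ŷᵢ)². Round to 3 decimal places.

SSR = 9.393

The normal system MᵀM·[α, β]ᵀ = Mᵀy is [[6, 59/168]; [59/168, 41197/28224]]·[α, β]ᵀ = [7, -173/168]ᵀ.
det = 6·(41197/28224) − (59/168)² = 243701/28224.
α = (7·(41197/28224) − (59/168)·(-173/168))/(243701/28224) = 298586/243701; β = (6·(-173/168) − (59/168)·7)/(243701/28224) = -243768/243701.
Residuals: -54952/243701, -176702/243701, 270072/243701, -481345/243701, 467341/243701, -24414/243701; SSR = 2289194/243701.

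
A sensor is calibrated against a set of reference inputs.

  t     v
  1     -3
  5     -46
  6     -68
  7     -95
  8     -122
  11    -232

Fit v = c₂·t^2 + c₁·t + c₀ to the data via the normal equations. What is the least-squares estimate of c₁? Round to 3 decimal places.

c₁ = 0.649

Compute the Gram sums: Σt^2·t^2 = 23060, Σt^2·t = 2528, Σt^2 = 296, Σt·t = 296, Σt = 38, Σ1 = 6.
Right-hand side: Σt^2·v = -44136, Σt·v = -4834, Σv = -566.
Inverting the 3×3 Gram matrix, [c₂, c₁, c₀]ᵀ = [-30340/15423, 10006/15423, -7167/5141]ᵀ.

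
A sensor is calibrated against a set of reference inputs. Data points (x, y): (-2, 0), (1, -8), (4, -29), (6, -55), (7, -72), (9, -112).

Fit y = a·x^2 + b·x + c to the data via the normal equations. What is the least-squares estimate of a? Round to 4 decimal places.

Setting ∂/∂a … = 0 gives: 10531·a + 1345·b + 187·c = -15052;  1345·a + 187·b + 25·c = -1966;  187·a + 25·b + 6·c = -276.
Solving the 3×3 system (Gaussian elimination) gives a = -3455/3304, b = -8947/3304, c = -878/413.

a = -1.0457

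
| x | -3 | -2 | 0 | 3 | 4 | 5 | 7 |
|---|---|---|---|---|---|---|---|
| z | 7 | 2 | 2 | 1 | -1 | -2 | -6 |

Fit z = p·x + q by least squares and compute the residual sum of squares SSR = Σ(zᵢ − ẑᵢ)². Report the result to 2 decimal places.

Setting ∂/∂p … = 0 gives: 112·p + 14·q = -78;  14·p + 7·q = 3.
(Σx·x = 112, Σx = 14, Σ1 = 7, Σx·z = -78, Σz = 3.)
Determinant 112·7 − 14² = 588.
p = ((-78)·7 − 14·3)/588 = -1; q = (112·3 − 14·(-78))/588 = 17/7.
Residuals: 11/7, -17/7, -3/7, 11/7, 4/7, 4/7, -10/7; SSR = 96/7.

SSR = 13.71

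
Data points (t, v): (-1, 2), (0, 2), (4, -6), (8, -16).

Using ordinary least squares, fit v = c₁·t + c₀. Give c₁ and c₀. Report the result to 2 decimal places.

From the data, Σt·t = 81, Σt = 11, Σ1 = 4.
And Σt·v = -154, Σv = -18.
Eliminating c₀: 4·(row 1) − 11·(row 2) gives 203·c₁ = 4·(-154) − 11·(-18) = -418, so c₁ = -418/203.
Then c₀ = ((-18) − 11·(-418/203))/4 = 236/203.

c₁ = -2.06, c₀ = 1.16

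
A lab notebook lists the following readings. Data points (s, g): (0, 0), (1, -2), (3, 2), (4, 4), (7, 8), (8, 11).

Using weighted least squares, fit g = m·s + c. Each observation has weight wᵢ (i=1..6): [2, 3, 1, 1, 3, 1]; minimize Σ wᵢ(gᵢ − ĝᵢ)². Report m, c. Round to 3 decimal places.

The normal equations are: 239·m + 39·c = 272;  39·m + 11·c = 35.
Determinant 239·11 − 39² = 1108.
m = (272·11 − 39·35)/1108 = 1627/1108; c = (239·35 − 39·272)/1108 = -2243/1108.

m = 1.468, c = -2.024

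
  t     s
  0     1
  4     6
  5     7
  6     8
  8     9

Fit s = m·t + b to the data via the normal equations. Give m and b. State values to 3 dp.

m = 1.034, b = 1.443

Normal-equation sums: Σt·t = 141, Σt = 23, Σ1 = 5.
Right-hand side: Σt·s = 179, Σs = 31.
MᵀM·[m, b]ᵀ = Mᵀs becomes [[141, 23]; [23, 5]]·[m, b]ᵀ = [179, 31]ᵀ.
Δ = 141·5 − 23² = 176.
m = (179·5 − 23·31)/176 = 91/88; b = (141·31 − 23·179)/176 = 127/88.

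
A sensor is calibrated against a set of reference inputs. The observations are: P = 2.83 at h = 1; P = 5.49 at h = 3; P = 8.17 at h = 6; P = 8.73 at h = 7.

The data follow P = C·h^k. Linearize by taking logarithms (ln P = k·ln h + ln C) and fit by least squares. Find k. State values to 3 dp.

k = 0.583

Linearized form: ln P = k·ln h + ln C. From the 4 transformed points,
Σln h = 4.8363, Σ(ln h)² = 8.2039, Σln P = 7.0104, Σln h·ln P = 9.8507.
Normal system: [[8.2039, 4.8363]; [4.8363, 4]]·[k, ln C]ᵀ = [9.8507, 7.0104]ᵀ.
Solving (det = 9.4260): k = 0.58332, ln C = 1.04733.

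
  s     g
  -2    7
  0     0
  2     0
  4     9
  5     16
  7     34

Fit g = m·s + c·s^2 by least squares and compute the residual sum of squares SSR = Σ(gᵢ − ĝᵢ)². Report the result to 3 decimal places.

SSR = 1.169

The normal system AᵀA·[m, c]ᵀ = Aᵀg is [[98, 532]; [532, 3314]]·[m, c]ᵀ = [340, 2238]ᵀ.
det = 98·3314 − 532² = 41748.
m = (340·3314 − 532·2238)/41748 = -15964/10437; c = (98·2238 − 532·340)/41748 = 1373/1491.
Residuals: 2687/10437, 0, -2172/3479, 4013/10437, 2179/3479, -619/1491; SSR = 12196/10437.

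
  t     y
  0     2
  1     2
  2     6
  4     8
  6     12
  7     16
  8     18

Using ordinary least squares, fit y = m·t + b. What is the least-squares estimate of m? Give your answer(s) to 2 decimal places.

Forming AᵀA = [[170, 28]; [28, 7]] and Aᵀy = [374, 64]ᵀ gives AᵀA·[m, b]ᵀ = Aᵀy.
Δ = 170·7 − 28² = 406.
m = (374·7 − 28·64)/406 = 59/29; b = (170·64 − 28·374)/406 = 204/203.

m = 2.03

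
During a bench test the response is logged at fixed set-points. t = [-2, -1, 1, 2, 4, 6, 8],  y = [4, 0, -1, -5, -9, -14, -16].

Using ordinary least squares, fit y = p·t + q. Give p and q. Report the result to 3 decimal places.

With design matrix X, XᵀX = [[126, 18]; [18, 7]] and Xᵀy = [-267, -41]ᵀ.
det = 126·7 − 18² = 558.
p = ((-267)·7 − 18·(-41))/558 = -377/186; q = (126·(-41) − 18·(-267))/558 = -20/31.

p = -2.027, q = -0.645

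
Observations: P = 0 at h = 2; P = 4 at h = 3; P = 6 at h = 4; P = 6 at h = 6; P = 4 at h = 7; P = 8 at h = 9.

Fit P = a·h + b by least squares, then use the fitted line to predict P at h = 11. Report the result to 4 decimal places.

P̂ = 9.2440

From the data, Σh·h = 195, Σh = 31, Σ1 = 6.
Moment sums: Σh·P = 172, ΣP = 28.
Determinant 195·6 − 31² = 209.
a = (172·6 − 31·28)/209 = 164/209; b = (195·28 − 31·172)/209 = 128/209.
At h = 11: P̂ = (164/209)·(11) + (128/209)·(1) = 1932/209.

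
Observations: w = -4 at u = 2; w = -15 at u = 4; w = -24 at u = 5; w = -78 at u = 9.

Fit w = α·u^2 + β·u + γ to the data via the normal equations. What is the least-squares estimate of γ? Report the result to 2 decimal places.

From the data, Σu^2·u^2 = 7458, Σu^2·u = 926, Σu^2 = 126, Σu·u = 126, Σu = 20, Σ1 = 4.
Right-hand side: Σu^2·w = -7174, Σu·w = -890, Σw = -121.
Solving the 3×3 system (Gaussian elimination) gives α = -3065/3098, β = 935/3098, γ = -921/1549.

γ = -0.59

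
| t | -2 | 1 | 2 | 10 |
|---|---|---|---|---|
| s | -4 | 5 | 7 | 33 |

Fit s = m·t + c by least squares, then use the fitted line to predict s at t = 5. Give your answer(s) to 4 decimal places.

Normal-equation sums: Σt·t = 109, Σt = 11, Σ1 = 4.
And Σt·s = 357, Σs = 41.
So XᵀX·[m, c]ᵀ = Xᵀs: [[109, 11]; [11, 4]]·[m, c]ᵀ = [357, 41]ᵀ.
Δ = 109·4 − 11² = 315.
m = (357·4 − 11·41)/315 = 977/315; c = (109·41 − 11·357)/315 = 542/315.
At t = 5: ŝ = (977/315)·(5) + (542/315)·(1) = 603/35.

ŝ = 17.2286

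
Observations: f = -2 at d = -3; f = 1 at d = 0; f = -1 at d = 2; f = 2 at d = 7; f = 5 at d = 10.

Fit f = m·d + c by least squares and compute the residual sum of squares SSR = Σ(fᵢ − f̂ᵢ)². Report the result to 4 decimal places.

The normal equations are: 162·m + 16·c = 68;  16·m + 5·c = 5.
det = 162·5 − 16² = 554.
m = (68·5 − 16·5)/554 = 130/277; c = (162·5 − 16·68)/554 = -139/277.
Residuals: -25/277, 416/277, -398/277, -217/277, 224/277; SSR = 1550/277.

SSR = 5.5957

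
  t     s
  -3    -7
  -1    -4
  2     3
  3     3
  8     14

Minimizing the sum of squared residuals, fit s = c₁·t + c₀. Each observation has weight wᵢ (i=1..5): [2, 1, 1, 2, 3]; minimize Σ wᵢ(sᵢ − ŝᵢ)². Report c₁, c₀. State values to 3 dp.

c₁ = 1.922, c₀ = -1.672

With design matrix X, XᵀWX = [[233, 25]; [25, 9]] and XᵀWs = [406, 33]ᵀ.
Determinant 233·9 − 25² = 1472.
c₁ = (406·9 − 25·33)/1472 = 123/64; c₀ = (233·33 − 25·406)/1472 = -107/64.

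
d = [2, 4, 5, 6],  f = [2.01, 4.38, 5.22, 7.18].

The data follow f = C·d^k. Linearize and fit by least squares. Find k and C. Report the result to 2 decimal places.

With ln fᵢ as the transformed response and ln dᵢ as the regressor:
Σln d = 5.4806, Σ(ln d)² = 8.2030, Σln f = 5.7990, Σln d·ln f = 8.7232.
Equations: 8.2030·k + 5.4806·ln C = 8.7232;  5.4806·k + 4·ln C = 5.7990.
Δ = 8.2030·4 − (5.4806)² = 2.7744; k = (8.7232·4 − 5.4806·5.7990)/2.7744 = 1.12123, ln C = (8.2030·5.7990 − 5.4806·8.7232)/2.7744 = -0.08652, so C = exp(-0.08652) = 0.91712.

k = 1.12, C = 0.92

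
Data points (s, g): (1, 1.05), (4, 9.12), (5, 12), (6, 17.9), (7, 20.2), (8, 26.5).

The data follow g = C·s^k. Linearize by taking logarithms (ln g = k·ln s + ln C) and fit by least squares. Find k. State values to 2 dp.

k = 1.54

Let Y = ln g. Fitting Y = k·ln s + ln C by least squares:
Σln s = 8.8128, Σ(ln s)² = 15.8331, Σln g = 13.9118, Σln s·ln g = 24.8960.
Equations: 15.8331·k + 8.8128·ln C = 24.8960;  8.8128·k + 6·ln C = 13.9118.
Slope k = (n·Σln s·ln g − Σln s·Σln g)/(n·Σ(ln s)² − (Σln s)²) = (6·24.8960 − 8.8128·13.9118)/17.3327 = 1.54467; ln C = (Σln g − k·Σln s)/n = 0.04981.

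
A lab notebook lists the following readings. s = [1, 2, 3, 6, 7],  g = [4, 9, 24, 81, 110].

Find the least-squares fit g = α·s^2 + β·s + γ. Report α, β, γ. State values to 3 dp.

Entries of MᵀM: Σs^2·s^2 = 3795, Σs^2·s = 595, Σs^2 = 99, Σs·s = 99, Σs = 19, Σ1 = 5.
And Σs^2·g = 8562, Σs·g = 1350, Σg = 228.
So MᵀM·[α, β, γ]ᵀ = Mᵀg: [[3795, 595, 99]; [595, 99, 19]; [99, 19, 5]]·[α, β, γ]ᵀ = [8562, 1350, 228]ᵀ.
Row-reducing yields α = 1665/812, β = 1059/812, γ = 9/203.

α = 2.050, β = 1.304, γ = 0.044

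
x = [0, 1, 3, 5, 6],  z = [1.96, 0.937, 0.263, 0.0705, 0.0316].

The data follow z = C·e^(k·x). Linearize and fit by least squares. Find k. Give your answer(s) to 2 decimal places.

Taking logs, ln z = k·x + ln C, so regress ln z on x.
Sums: Σx = 15.0000, Σ(x)² = 71.0000, Σln z = -6.8345, Σx·ln z = -38.0602.
Normal system: [[71.0000, 15.0000]; [15.0000, 5]]·[k, ln C]ᵀ = [-38.0602, -6.8345]ᵀ.
Δ = 71.0000·5 − (15.0000)² = 130.0000; k = (-38.0602·5 − 15.0000·-6.8345)/130.0000 = -0.67526, ln C = (71.0000·-6.8345 − 15.0000·-38.0602)/130.0000 = 0.65889.

k = -0.68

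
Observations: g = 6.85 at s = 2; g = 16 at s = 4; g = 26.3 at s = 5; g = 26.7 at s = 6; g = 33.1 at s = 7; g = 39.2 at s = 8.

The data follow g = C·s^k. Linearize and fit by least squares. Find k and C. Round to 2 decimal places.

k = 1.26, C = 2.92

With ln gᵢ as the transformed response and ln sᵢ as the regressor:
Σln s = 9.5060, Σ(ln s)² = 16.3136, Σln g = 18.4193, Σln s·ln g = 30.7635.
Equations: 16.3136·k + 9.5060·ln C = 30.7635;  9.5060·k + 6·ln C = 18.4193.
Δ = 16.3136·6 − (9.5060)² = 7.5177; k = (30.7635·6 − 9.5060·18.4193)/7.5177 = 1.26200, ln C = (16.3136·18.4193 − 9.5060·30.7635)/7.5177 = 1.07045, so C = exp(1.07045) = 2.91670.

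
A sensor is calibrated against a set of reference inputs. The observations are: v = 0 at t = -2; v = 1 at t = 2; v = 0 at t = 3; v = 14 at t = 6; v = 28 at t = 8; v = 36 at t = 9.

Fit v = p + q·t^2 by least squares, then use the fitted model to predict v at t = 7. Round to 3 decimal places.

Normal-equation sums: Σ1 = 6, Σt^2 = 198, Σt^2·t^2 = 12066.
Right-hand side: Σv = 79, Σt^2·v = 5216.
Determinant 6·12066 − 198² = 33192.
p = (79·12066 − 198·5216)/33192 = -13259/5532; q = (6·5216 − 198·79)/33192 = 2609/5532.
At t = 7: v̂ = (-13259/5532)·(1) + (2609/5532)·(49) = 19097/922.

v̂ = 20.713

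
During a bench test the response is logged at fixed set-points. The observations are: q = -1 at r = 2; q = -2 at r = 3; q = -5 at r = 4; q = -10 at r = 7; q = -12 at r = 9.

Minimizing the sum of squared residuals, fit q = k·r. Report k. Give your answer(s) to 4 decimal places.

k = -1.2956

AᵀA·[k]ᵀ = Aᵀq reads: 159·k = -206.
(Σr·r = 159, Σr·q = -206.)
Hence k = -206 / 159 ≈ -1.2956.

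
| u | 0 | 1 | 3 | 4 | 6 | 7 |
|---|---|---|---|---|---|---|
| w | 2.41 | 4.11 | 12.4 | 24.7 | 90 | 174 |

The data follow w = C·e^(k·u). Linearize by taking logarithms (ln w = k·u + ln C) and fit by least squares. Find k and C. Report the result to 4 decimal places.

k = 0.6144, C = 2.2162

Linearized form: ln w = k·u + ln C. From the 6 transformed points,
Sums: Σu = 21.0000, Σ(u)² = 111.0000, Σln w = 17.6764, Σu·ln w = 84.9060.
Normal system: [[111.0000, 21.0000]; [21.0000, 6]]·[k, ln C]ᵀ = [84.9060, 17.6764]ᵀ.
Solving (det = 225.0000): k = 0.61436, ln C = 0.79581, so C = exp(0.79581) = 2.21623.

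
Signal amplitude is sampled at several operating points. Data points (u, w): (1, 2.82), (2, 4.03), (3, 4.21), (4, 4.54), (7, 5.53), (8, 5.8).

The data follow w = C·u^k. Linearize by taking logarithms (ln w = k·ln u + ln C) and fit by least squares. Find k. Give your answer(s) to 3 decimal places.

k = 0.326

Let Y = ln w. Fitting Y = k·ln u + ln C by least squares:
Σln u = 7.2034, Σ(ln u)² = 11.7199, Σln w = 8.8489, Σln u·ln w = 11.6259.
Equations: 11.7199·k + 7.2034·ln C = 11.6259;  7.2034·k + 6·ln C = 8.8489.
Δ = 11.7199·6 − (7.2034)² = 18.4301; k = (11.6259·6 − 7.2034·8.8489)/18.4301 = 0.32625, ln C = (11.7199·8.8489 − 7.2034·11.6259)/18.4301 = 1.08313.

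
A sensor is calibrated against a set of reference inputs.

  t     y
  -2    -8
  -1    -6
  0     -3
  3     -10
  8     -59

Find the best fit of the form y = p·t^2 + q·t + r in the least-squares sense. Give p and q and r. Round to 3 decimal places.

p = -0.947, q = 0.631, r = -3.443

Forming AᵀA = [[4194, 530, 78]; [530, 78, 8]; [78, 8, 5]] and Aᵀy = [-3904, -480, -86]ᵀ gives AᵀA·[p, q, r]ᵀ = Aᵀy.
Solving the 3×3 system (Gaussian elimination) gives p = -17705/18704, q = 11807/18704, r = -32201/9352.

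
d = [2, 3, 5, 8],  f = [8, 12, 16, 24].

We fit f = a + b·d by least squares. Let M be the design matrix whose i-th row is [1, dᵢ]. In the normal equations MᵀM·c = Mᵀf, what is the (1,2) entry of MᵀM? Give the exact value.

Row 1 ↔ basis 1, column 2 ↔ basis d, so (MᵀM)_{1,2} = Σᵢ d = (1)·(2) + (1)·(3) + (1)·(5) + (1)·(8) = 18.

18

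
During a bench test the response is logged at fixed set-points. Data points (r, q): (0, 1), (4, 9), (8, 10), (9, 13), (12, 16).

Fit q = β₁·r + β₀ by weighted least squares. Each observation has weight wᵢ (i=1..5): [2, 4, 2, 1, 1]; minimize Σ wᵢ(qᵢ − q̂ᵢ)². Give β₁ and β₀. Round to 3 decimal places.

β₁ = 1.116, β₀ = 2.785

With design matrix A, AᵀWA = [[417, 53]; [53, 10]] and AᵀWq = [613, 87]ᵀ.
Determinant 417·10 − 53² = 1361.
β₁ = (613·10 − 53·87)/1361 = 1519/1361; β₀ = (417·87 − 53·613)/1361 = 3790/1361.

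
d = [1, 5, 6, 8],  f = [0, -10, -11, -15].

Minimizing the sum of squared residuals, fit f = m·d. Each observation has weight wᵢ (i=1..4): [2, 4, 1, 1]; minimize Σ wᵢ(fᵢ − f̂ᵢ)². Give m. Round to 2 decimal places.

m = -1.91

Sums needed: Σwᵢ·d·d = 202.
And Σwᵢ·d·f = -386.
Normal equations: [[202]]·[m]ᵀ = [-386]ᵀ.
Hence m = -386 / 202 ≈ -1.91089.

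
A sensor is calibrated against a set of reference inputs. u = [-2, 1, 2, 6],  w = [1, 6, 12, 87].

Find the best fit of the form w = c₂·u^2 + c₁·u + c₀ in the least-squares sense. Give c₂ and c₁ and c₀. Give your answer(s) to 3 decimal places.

c₂ = 1.919, c₁ = 3.031, c₀ = -0.388

Setting ∂/∂c₂ … = 0 gives: 1329·c₂ + 217·c₁ + 45·c₀ = 3190;  217·c₂ + 45·c₁ + 7·c₀ = 550;  45·c₂ + 7·c₁ + 4·c₀ = 106.
(Σu^2·u^2 = 1329, Σu^2·u = 217, Σu^2 = 45, Σu·u = 45, Σu = 7, Σ1 = 4, Σu^2·w = 3190, Σu·w = 550, Σw = 106.)
Row-reducing yields c₂ = 683/356, c₁ = 1079/356, c₀ = -69/178.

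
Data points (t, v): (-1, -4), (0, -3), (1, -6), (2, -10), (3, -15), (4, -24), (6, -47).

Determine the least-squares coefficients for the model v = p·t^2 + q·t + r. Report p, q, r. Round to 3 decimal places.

p = -1.068, q = -0.815, r = -3.606

Normal-equation sums: Σt^2·t^2 = 1651, Σt^2·t = 315, Σt^2 = 67, Σt·t = 67, Σt = 15, Σ1 = 7.
And Σt^2·v = -2261, Σt·v = -445, Σv = -109.
So AᵀA·[p, q, r]ᵀ = Aᵀv: [[1651, 315, 67]; [315, 67, 15]; [67, 15, 7]]·[p, q, r]ᵀ = [-2261, -445, -109]ᵀ.
Row-reducing yields p = -2713/2541, q = -690/847, r = -9164/2541.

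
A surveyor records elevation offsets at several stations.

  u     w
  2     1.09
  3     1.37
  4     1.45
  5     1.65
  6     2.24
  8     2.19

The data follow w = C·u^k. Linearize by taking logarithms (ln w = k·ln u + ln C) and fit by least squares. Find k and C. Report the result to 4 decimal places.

k = 0.5402, C = 0.7391

Let Y = ln w. Fitting Y = k·ln u + ln C by least squares:
Σln u = 8.6587, Σ(ln u)² = 13.7340, Σln w = 2.8637, Σln u·ln w = 4.8017.
Equations: 13.7340·k + 8.6587·ln C = 4.8017;  8.6587·k + 6·ln C = 2.8637.
Solving (det = 7.4309): k = 0.54024, ln C = -0.30235, so C = exp(-0.30235) = 0.73908.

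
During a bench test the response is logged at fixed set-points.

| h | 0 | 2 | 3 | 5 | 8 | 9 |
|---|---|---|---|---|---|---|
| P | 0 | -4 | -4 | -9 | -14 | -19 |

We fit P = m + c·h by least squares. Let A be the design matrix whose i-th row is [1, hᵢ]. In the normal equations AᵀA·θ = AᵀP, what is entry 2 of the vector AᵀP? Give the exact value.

-348

Entry 2 ↔ basis h, so (AᵀP)_{2} = Σᵢ (h)·Pᵢ = (0)·(0) + (2)·(-4) + (3)·(-4) + (5)·(-9) + (8)·(-14) + (9)·(-19) = -348.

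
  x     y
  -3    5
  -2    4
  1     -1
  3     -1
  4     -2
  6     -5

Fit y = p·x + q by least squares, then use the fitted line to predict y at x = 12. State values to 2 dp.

ŷ = -11.10

Forming MᵀM = [[75, 9]; [9, 6]] and Mᵀy = [-65, 0]ᵀ gives MᵀM·[p, q]ᵀ = Mᵀy.
det = 75·6 − 9² = 369.
p = ((-65)·6 − 9·0)/369 = -130/123; q = (75·0 − 9·(-65))/369 = 65/41.
At x = 12: ŷ = (-130/123)·(12) + (65/41)·(1) = -455/41.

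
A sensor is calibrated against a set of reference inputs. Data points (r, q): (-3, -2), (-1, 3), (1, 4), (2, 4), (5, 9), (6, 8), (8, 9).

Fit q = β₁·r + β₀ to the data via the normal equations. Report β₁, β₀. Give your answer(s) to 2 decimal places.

β₁ = 0.96, β₀ = 2.53

Compute the Gram sums: Σr·r = 140, Σr = 18, Σ1 = 7.
Moment sums: Σr·q = 180, Σq = 35.
Δ = 140·7 − 18² = 656.
β₁ = (180·7 − 18·35)/656 = 315/328; β₀ = (140·35 − 18·180)/656 = 415/164.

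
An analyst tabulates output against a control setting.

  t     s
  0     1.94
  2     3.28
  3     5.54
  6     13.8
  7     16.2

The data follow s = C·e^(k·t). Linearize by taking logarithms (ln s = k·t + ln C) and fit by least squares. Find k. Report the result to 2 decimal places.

k = 0.31

With ln sᵢ as the transformed response and tᵢ as the regressor:
Σt = 18.0000, Σ(t)² = 98.0000, Σln s = 8.9722, Σt·ln s = 42.7548.
Normal system: [[98.0000, 18.0000]; [18.0000, 5]]·[k, ln C]ᵀ = [42.7548, 8.9722]ᵀ.
Solving (det = 166.0000): k = 0.31490, ln C = 0.66079.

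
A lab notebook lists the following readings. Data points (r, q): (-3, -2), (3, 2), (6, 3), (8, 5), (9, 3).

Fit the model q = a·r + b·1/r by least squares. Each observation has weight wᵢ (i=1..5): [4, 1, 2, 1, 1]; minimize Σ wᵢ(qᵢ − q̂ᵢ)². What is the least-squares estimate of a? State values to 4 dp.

a = 0.4324

Setting ∂/∂a … = 0 gives: 262·a + 9·b = 133;  9·a + (3313/5184)·b = 127/24.
det = 262·(3313/5184) − 9² = 224051/2592.
a = (133·(3313/5184) − 9·(127/24))/(224051/2592) = 193741/448102; b = (262·(127/24) − 9·133)/(224051/2592) = 490968/224051.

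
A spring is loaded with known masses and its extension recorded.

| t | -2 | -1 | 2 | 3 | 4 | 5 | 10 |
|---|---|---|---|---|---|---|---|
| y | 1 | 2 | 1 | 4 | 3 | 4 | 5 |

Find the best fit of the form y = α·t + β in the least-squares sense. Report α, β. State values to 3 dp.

From the data, Σt·t = 159, Σt = 21, Σ1 = 7.
Right-hand side: Σt·y = 92, Σy = 20.
Normal equations: [[159, 21]; [21, 7]]·[α, β]ᵀ = [92, 20]ᵀ.
Δ = 159·7 − 21² = 672.
α = (92·7 − 21·20)/672 = 1/3; β = (159·20 − 21·92)/672 = 13/7.

α = 0.333, β = 1.857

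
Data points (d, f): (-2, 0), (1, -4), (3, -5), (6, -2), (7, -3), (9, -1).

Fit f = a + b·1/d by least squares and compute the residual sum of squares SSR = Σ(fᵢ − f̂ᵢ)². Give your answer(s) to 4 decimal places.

Setting ∂/∂a … = 0 gives: 6·a + (79/63)·b = -15;  (79/63)·a + (11285/7938)·b = -412/63.
Δ = 6·(11285/7938) − (79/63)² = 27614/3969.
a = ((-15)·(11285/7938) − (79/63)·(-412/63))/(27614/3969) = -104179/55228; b = (6·(-412/63) − (79/63)·(-15))/(27614/3969) = -81081/27614.
Residuals: 11549/27614, 45429/55228, -117907/55228, 10375/27614, -38339/55228, 66969/55228; SSR = 414367/55228.

SSR = 7.5028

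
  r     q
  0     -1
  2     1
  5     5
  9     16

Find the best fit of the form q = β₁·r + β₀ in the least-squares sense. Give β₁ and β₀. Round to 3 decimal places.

β₁ = 1.891, β₀ = -2.315

Entries of AᵀA: Σr·r = 110, Σr = 16, Σ1 = 4.
And Σr·q = 171, Σq = 21.
Normal equations: [[110, 16]; [16, 4]]·[β₁, β₀]ᵀ = [171, 21]ᵀ.
Eliminating β₀: 4·(row 1) − 16·(row 2) gives 184·β₁ = 4·171 − 16·21 = 348, so β₁ = 87/46.
Then β₀ = (21 − 16·(87/46))/4 = -213/92.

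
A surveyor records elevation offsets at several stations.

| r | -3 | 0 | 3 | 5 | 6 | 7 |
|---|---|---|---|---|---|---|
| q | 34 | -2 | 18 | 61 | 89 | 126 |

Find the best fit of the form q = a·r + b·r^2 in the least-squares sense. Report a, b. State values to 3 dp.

Forming XᵀX = [[128, 684]; [684, 4484]] and Xᵀq = [1673, 11371]ᵀ gives XᵀX·[a, b]ᵀ = Xᵀq.
det = 128·4484 − 684² = 106096.
a = (1673·4484 − 684·11371)/106096 = -908/349; b = (128·11371 − 684·1673)/106096 = 77789/26524.

a = -2.602, b = 2.933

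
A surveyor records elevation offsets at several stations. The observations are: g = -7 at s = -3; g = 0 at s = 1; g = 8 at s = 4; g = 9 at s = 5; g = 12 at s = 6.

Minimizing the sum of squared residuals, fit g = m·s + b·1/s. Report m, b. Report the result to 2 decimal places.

Setting ∂/∂m … = 0 gives: 87·m + 5·b = 170;  5·m + (4469/3600)·b = 122/15.
Eliminating b: (4469/3600)·(row 1) − 5·(row 2) gives (99601/1200)·m = (4469/3600)·170 − 5·(122/15) = 61333/360, so m = 613330/298803.
Then b = ((122/15) − 5·(613330/298803))/(4469/3600) = -170880/99601.

m = 2.05, b = -1.72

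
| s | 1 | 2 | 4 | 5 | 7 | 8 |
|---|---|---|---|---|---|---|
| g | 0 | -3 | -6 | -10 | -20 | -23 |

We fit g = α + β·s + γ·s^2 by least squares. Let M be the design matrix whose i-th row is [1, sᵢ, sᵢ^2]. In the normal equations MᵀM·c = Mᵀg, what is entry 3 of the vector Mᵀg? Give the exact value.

Entry 3 ↔ basis s^2, so (Mᵀg)_{3} = Σᵢ (s^2)·gᵢ = (1)·(0) + (4)·(-3) + (16)·(-6) + (25)·(-10) + (49)·(-20) + (64)·(-23) = -2810.

-2810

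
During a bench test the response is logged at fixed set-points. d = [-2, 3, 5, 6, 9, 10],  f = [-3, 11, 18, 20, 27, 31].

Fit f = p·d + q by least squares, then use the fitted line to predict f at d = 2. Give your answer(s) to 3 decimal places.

f̂ = 8.496

Sums needed: Σd·d = 255, Σd = 31, Σ1 = 6.
Right-hand side: Σd·f = 802, Σf = 104.
Normal equations: [[255, 31]; [31, 6]]·[p, q]ᵀ = [802, 104]ᵀ.
Δ = 255·6 − 31² = 569.
p = (802·6 − 31·104)/569 = 1588/569; q = (255·104 − 31·802)/569 = 1658/569.
At d = 2: f̂ = (1588/569)·(2) + (1658/569)·(1) = 4834/569.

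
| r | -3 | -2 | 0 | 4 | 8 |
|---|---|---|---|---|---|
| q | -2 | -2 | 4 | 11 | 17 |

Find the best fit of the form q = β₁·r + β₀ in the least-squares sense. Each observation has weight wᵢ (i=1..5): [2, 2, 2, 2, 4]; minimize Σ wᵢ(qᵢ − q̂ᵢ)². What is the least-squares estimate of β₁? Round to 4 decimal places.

β₁ = 1.7866

XᵀWX·[β₁, β₀]ᵀ = XᵀWq reads: 314·β₁ + 30·β₀ = 652;  30·β₁ + 12·β₀ = 90.
(Σwᵢ·r·r = 314, Σwᵢ·r = 30, Σwᵢ·1 = 12, Σwᵢ·r·q = 652, Σwᵢ·q = 90.)
Determinant 314·12 − 30² = 2868.
β₁ = (652·12 − 30·90)/2868 = 427/239; β₀ = (314·90 − 30·652)/2868 = 725/239.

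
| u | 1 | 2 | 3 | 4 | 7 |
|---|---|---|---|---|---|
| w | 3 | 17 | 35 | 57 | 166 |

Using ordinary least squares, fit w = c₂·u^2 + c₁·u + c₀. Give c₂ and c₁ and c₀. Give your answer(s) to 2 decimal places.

Compute the Gram sums: Σu^2·u^2 = 2755, Σu^2·u = 443, Σu^2 = 79, Σu·u = 79, Σu = 17, Σ1 = 5.
Right-hand side: Σu^2·w = 9432, Σu·w = 1532, Σw = 278.
Row-reducing yields c₂ = 5627/1911, c₁ = 6605/1911, c₀ = -1704/637.

c₂ = 2.94, c₁ = 3.46, c₀ = -2.68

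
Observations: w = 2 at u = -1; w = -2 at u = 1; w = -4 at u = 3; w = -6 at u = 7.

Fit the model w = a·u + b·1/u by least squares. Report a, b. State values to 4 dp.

The normal system XᵀX·[a, b]ᵀ = Xᵀw is [[60, 4]; [4, 940/441]]·[a, b]ᵀ = [-58, -130/21]ᵀ.
det = 60·(940/441) − 4² = 16448/147.
a = ((-58)·(940/441) − 4·(-130/21))/(16448/147) = -2725/3084; b = (60·(-130/21) − 4·(-58))/(16448/147) = -1281/1028.

a = -0.8836, b = -1.2461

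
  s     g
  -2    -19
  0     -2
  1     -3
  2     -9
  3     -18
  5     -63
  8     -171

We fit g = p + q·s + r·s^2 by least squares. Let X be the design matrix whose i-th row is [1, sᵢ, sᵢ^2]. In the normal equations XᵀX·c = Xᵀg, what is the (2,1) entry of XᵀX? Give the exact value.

17

Row 2 ↔ basis s, column 1 ↔ basis 1, so (XᵀX)_{2,1} = Σᵢ s = (-2)·(1) + (0)·(1) + (1)·(1) + (2)·(1) + (3)·(1) + (5)·(1) + (8)·(1) = 17.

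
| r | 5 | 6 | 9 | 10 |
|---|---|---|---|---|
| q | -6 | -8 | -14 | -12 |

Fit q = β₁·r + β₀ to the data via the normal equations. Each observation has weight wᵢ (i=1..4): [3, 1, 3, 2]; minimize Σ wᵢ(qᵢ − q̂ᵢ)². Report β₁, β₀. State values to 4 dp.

From the data, Σwᵢ·r·r = 554, Σwᵢ·r = 68, Σwᵢ·1 = 9.
Moment sums: Σwᵢ·r·q = -756, Σwᵢ·q = -92.
Normal equations: [[554, 68]; [68, 9]]·[β₁, β₀]ᵀ = [-756, -92]ᵀ.
Δ = 554·9 − 68² = 362.
β₁ = ((-756)·9 − 68·(-92))/362 = -274/181; β₀ = (554·(-92) − 68·(-756))/362 = 220/181.

β₁ = -1.5138, β₀ = 1.2155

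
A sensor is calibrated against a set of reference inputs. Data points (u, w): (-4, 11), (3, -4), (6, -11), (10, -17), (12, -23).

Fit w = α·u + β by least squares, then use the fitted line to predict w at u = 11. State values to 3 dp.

ŵ = -20.422

AᵀA·[α, β]ᵀ = Aᵀw reads: 305·α + 27·β = -568;  27·α + 5·β = -44.
det = 305·5 − 27² = 796.
α = ((-568)·5 − 27·(-44))/796 = -413/199; β = (305·(-44) − 27·(-568))/796 = 479/199.
At u = 11: ŵ = (-413/199)·(11) + (479/199)·(1) = -4064/199.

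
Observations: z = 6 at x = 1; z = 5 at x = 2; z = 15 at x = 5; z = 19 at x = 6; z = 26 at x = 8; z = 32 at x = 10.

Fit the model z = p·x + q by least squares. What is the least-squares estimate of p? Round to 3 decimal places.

p = 3.096

With design matrix M, MᵀM = [[230, 32]; [32, 6]] and Mᵀz = [733, 103]ᵀ.
Eliminating q: 6·(row 1) − 32·(row 2) gives 356·p = 6·733 − 32·103 = 1102, so p = 551/178.
Then q = (103 − 32·(551/178))/6 = 117/178.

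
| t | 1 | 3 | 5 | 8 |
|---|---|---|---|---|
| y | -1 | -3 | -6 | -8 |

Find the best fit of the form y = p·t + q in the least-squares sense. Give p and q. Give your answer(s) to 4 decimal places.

Compute the Gram sums: Σt·t = 99, Σt = 17, Σ1 = 4.
And Σt·y = -104, Σy = -18.
So XᵀX·[p, q]ᵀ = Xᵀy: [[99, 17]; [17, 4]]·[p, q]ᵀ = [-104, -18]ᵀ.
Δ = 99·4 − 17² = 107.
p = ((-104)·4 − 17·(-18))/107 = -110/107; q = (99·(-18) − 17·(-104))/107 = -14/107.

p = -1.0280, q = -0.1308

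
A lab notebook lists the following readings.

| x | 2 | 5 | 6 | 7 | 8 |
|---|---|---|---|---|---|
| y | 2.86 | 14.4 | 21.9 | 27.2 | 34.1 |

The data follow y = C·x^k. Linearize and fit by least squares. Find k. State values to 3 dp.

Linearized form: ln y = k·ln x + ln C. From the 5 transformed points,
Σln x = 8.1197, Σ(ln x)² = 14.3918, Σln y = 13.6371, Σln x·ln y = 24.3181.
Equations: 14.3918·k + 8.1197·ln C = 24.3181;  8.1197·k + 5·ln C = 13.6371.
Slope k = (n·Σln x·ln y − Σln x·Σln y)/(n·Σ(ln x)² − (Σln x)²) = (5·24.3181 − 8.1197·13.6371)/6.0295 = 1.80144; ln C = (Σln y − k·Σln x)/n = -0.19801.

k = 1.801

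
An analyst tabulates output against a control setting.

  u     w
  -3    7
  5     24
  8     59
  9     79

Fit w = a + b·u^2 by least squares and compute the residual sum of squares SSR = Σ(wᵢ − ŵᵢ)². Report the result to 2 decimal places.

SSR = 7.21

Entries of MᵀM: Σ1 = 4, Σu^2 = 179, Σu^2·u^2 = 11363.
Moment sums: Σw = 169, Σu^2·w = 10838.
So MᵀM·[a, b]ᵀ = Mᵀw: [[4, 179]; [179, 11363]]·[a, b]ᵀ = [169, 10838]ᵀ.
Eliminating b: 11363·(row 1) − 179·(row 2) gives 13411·a = 11363·169 − 179·10838 = -19655, so a = -19655/13411.
Then b = (10838 − 179·(-19655/13411))/11363 = 13101/13411.
Residuals: -4377/13411, 13994/13411, -27560/13411, 17943/13411; SSR = 96674/13411.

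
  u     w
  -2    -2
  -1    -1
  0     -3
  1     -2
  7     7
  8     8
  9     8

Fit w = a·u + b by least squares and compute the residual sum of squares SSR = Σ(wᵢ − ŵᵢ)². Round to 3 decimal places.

AᵀA·[a, b]ᵀ = Aᵀw reads: 200·a + 22·b = 188;  22·a + 7·b = 15.
det = 200·7 − 22² = 916.
a = (188·7 − 22·15)/916 = 493/458; b = (200·15 − 22·188)/916 = -284/229.
Residuals: 319/229, 603/458, -403/229, -841/458, 323/458, 144/229, -205/458; SSR = 2573/229.

SSR = 11.236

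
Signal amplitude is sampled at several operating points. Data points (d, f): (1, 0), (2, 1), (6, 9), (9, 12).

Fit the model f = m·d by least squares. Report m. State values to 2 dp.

m = 1.34

Forming AᵀA = [[122]] and Aᵀf = [164]ᵀ gives AᵀA·[m]ᵀ = Aᵀf.
Hence m = 164 / 122 ≈ 1.34426.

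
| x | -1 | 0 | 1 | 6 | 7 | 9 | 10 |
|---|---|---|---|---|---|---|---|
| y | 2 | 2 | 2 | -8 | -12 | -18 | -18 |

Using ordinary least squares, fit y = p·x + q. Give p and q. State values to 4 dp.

Compute the Gram sums: Σx·x = 268, Σx = 32, Σ1 = 7.
Right-hand side: Σx·y = -474, Σy = -50.
So MᵀM·[p, q]ᵀ = Mᵀy: [[268, 32]; [32, 7]]·[p, q]ᵀ = [-474, -50]ᵀ.
Δ = 268·7 − 32² = 852.
p = ((-474)·7 − 32·(-50))/852 = -859/426; q = (268·(-50) − 32·(-474))/852 = 442/213.

p = -2.0164, q = 2.0751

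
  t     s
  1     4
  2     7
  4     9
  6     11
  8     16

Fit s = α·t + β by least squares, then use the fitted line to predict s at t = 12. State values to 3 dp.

The normal system XᵀX·[α, β]ᵀ = Xᵀs is [[121, 21]; [21, 5]]·[α, β]ᵀ = [248, 47]ᵀ.
det = 121·5 − 21² = 164.
α = (248·5 − 21·47)/164 = 253/164; β = (121·47 − 21·248)/164 = 479/164.
At t = 12: ŝ = (253/164)·(12) + (479/164)·(1) = 3515/164.

ŝ = 21.433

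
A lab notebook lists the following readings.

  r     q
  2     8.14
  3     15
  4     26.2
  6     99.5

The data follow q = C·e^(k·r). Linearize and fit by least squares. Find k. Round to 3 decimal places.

Linearized form: ln q = k·r + ln C. From the 4 transformed points,
Σr = 15.0000, Σ(r)² = 65.0000, Σln q = 12.6708, Σr·ln q = 52.9817.
Normal system: [[65.0000, 15.0000]; [15.0000, 4]]·[k, ln C]ᵀ = [52.9817, 12.6708]ᵀ.
Slope k = (n·Σr·ln q − Σr·Σln q)/(n·Σ(r)² − (Σr)²) = (4·52.9817 − 15.0000·12.6708)/35.0000 = 0.62473; ln C = (Σln q − k·Σr)/n = 0.82496.

k = 0.625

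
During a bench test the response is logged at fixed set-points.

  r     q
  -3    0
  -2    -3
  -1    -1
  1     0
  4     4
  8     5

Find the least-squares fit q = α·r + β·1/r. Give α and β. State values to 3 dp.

α = 0.659, β = 0.071

Forming MᵀM = [[95, 6]; [6, 1405/576]] and Mᵀq = [63, 33/8]ᵀ gives MᵀM·[α, β]ᵀ = Mᵀq.
Eliminating β: (1405/576)·(row 1) − 6·(row 2) gives (112739/576)·α = (1405/576)·63 − 6·(33/8) = 8251/64, so α = 2007/3047.
Then β = ((33/8) − 6·(2007/3047))/(1405/576) = 216/3047.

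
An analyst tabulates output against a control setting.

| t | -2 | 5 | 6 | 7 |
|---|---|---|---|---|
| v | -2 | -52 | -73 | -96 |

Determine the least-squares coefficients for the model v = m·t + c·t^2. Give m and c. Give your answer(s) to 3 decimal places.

m = -2.265, c = -1.639

From the data, Σt·t = 114, Σt·t^2 = 676, Σt^2·t^2 = 4338.
Right-hand side: Σt·v = -1366, Σt^2·v = -8640.
So XᵀX·[m, c]ᵀ = Xᵀv: [[114, 676]; [676, 4338]]·[m, c]ᵀ = [-1366, -8640]ᵀ.
Eliminating c: 4338·(row 1) − 676·(row 2) gives 37556·m = 4338·(-1366) − 676·(-8640) = -85068, so m = -21267/9389.
Then c = ((-8640) − 676·(-21267/9389))/4338 = -15386/9389.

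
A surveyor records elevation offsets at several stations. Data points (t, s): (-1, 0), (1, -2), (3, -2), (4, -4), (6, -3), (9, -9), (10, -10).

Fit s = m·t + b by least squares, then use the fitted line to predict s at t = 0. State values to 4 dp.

The normal equations are: 244·m + 32·b = -223;  32·m + 7·b = -30.
Δ = 244·7 − 32² = 684.
m = ((-223)·7 − 32·(-30))/684 = -601/684; b = (244·(-30) − 32·(-223))/684 = -46/171.
At t = 0: ŝ = (-601/684)·(0) + (-46/171)·(1) = -46/171.

ŝ = -0.2690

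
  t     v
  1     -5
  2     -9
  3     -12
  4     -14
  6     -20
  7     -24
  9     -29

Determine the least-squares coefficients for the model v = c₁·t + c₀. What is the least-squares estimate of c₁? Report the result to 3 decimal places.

Entries of AᵀA: Σt·t = 196, Σt = 32, Σ1 = 7.
Moment sums: Σt·v = -664, Σv = -113.
AᵀA·[c₁, c₀]ᵀ = Aᵀv becomes [[196, 32]; [32, 7]]·[c₁, c₀]ᵀ = [-664, -113]ᵀ.
Δ = 196·7 − 32² = 348.
c₁ = ((-664)·7 − 32·(-113))/348 = -86/29; c₀ = (196·(-113) − 32·(-664))/348 = -75/29.

c₁ = -2.966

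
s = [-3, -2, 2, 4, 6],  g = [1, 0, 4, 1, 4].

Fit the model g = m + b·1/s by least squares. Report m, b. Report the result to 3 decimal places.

m = 1.942, b = 3.452

Compute the Gram sums: Σ1 = 5, Σ1/s = 1/12, Σ1/s·1/s = 101/144.
Right-hand side: Σg = 10, Σ1/s·g = 31/12.
Normal equations: [[5, 1/12]; [1/12, 101/144]]·[m, b]ᵀ = [10, 31/12]ᵀ.
Eliminating b: (101/144)·(row 1) − (1/12)·(row 2) gives (7/2)·m = (101/144)·10 − (1/12)·(31/12) = 979/144, so m = 979/504.
Then b = ((31/12) − (1/12)·(979/504))/(101/144) = 145/42.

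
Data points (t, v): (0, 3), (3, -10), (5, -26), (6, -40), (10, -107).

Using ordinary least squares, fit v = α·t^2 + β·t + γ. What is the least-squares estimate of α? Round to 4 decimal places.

α = -0.9910

Normal-equation sums: Σt^2·t^2 = 12002, Σt^2·t = 1368, Σt^2 = 170, Σt·t = 170, Σt = 24, Σ1 = 5.
And Σt^2·v = -12880, Σt·v = -1470, Σv = -180.
Normal equations: [[12002, 1368, 170]; [1368, 170, 24]; [170, 24, 5]]·[α, β, γ]ᵀ = [-12880, -1470, -180]ᵀ.
Row-reducing yields α = -44920/45327, β = -16255/15109, γ = 129580/45327.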